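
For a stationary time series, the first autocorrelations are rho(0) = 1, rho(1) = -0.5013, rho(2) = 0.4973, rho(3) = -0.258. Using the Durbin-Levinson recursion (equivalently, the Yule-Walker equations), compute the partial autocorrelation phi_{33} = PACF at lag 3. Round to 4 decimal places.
\phi_{33} = 0.1109

The PACF at lag k is phi_{kk}, the last component of the solution
to the Yule-Walker system G_k phi = r_k where
  (G_k)_{ij} = rho(|i - j|), (r_k)_i = rho(i), i,j = 1..k.
Equivalently, Durbin-Levinson gives phi_{kk} iteratively:
  phi_{11} = rho(1)
  phi_{kk} = [rho(k) - sum_{j=1..k-1} phi_{k-1,j} rho(k-j)]
            / [1 - sum_{j=1..k-1} phi_{k-1,j} rho(j)],
  phi_{k,j} = phi_{k-1,j} - phi_{kk} phi_{k-1,k-j},  j = 1..k-1.
Step k = 1:
  phi_11 = rho(1) = -0.5013.
Step k = 2:
  phi_22 = [rho(2) - phi_11 rho(1)] / [1 - phi_11 rho(1)] = [0.4973 - (-0.5013)(-0.5013)] / [1 - (-0.5013)(-0.5013)]
         = 0.24599831 / 0.74869831 = 0.328568.
  Update: phi_21 = phi_11 - phi_22 phi_11 = -0.5013 - (0.328568)(-0.5013) = -0.336589.
Step k = 3:
  phi_33 = [rho(3) - phi_21 rho(2) - phi_22 rho(1)] / [1 - phi_21 rho(1) - phi_22 rho(2)]
    numerator   = -0.258 - (-0.336589)(0.4973) - (0.328568)(-0.5013) = 0.07409678
    denominator = 1 - (-0.336589)(-0.5013) - (0.328568)(0.4973) = 0.66787114
  phi_33 = 0.07409678 / 0.66787114 = 0.1109.
Therefore phi_{33} = 0.1109.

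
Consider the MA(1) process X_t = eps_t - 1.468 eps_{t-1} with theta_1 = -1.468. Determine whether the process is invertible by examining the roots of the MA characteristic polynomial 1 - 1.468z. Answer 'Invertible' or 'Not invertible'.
\text{Not invertible}

The MA(q) characteristic polynomial is P(z) = 1 - 1.468z.
Invertibility requires all roots to lie outside the unit circle, i.e. |z| > 1 for every root.
This is linear in z: 1 + (-1.468) z = 0  =>  z = -1/(-1.468) = 0.681199,  |z| = 0.681199.
Moduli of all roots: 0.6812.
All moduli strictly greater than 1? No.
Verdict: Not invertible.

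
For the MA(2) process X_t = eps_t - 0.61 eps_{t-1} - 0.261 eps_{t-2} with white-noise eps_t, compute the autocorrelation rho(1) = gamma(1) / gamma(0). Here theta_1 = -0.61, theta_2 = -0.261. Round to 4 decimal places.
\rho(1) = -0.3130

For an MA(q) process with theta_0 = 1, the autocovariance is
  gamma(k) = sigma^2 * sum_{i=0..q-k} theta_i * theta_{i+k},
and rho(k) = gamma(k) / gamma(0). Sigma^2 cancels.
  numerator   = (1)*(-0.61) + (-0.61)*(-0.261) = -0.45079.
  denominator = (1)^2 + (-0.61)^2 + (-0.261)^2 = 1.440221.
  rho(1) = -0.45079 / 1.440221 = -0.3130.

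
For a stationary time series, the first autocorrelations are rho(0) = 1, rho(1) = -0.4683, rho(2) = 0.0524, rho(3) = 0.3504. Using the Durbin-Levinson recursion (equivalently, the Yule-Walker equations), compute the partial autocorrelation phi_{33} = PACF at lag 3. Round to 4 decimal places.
\phi_{33} = 0.3759

The PACF at lag k is phi_{kk}, the last component of the solution
to the Yule-Walker system G_k phi = r_k where
  (G_k)_{ij} = rho(|i - j|), (r_k)_i = rho(i), i,j = 1..k.
Equivalently, Durbin-Levinson gives phi_{kk} iteratively:
  phi_{11} = rho(1)
  phi_{kk} = [rho(k) - sum_{j=1..k-1} phi_{k-1,j} rho(k-j)]
            / [1 - sum_{j=1..k-1} phi_{k-1,j} rho(j)],
  phi_{k,j} = phi_{k-1,j} - phi_{kk} phi_{k-1,k-j},  j = 1..k-1.
Step k = 1:
  phi_11 = rho(1) = -0.4683.
Step k = 2:
  phi_22 = [rho(2) - phi_11 rho(1)] / [1 - phi_11 rho(1)] = [0.0524 - (-0.4683)(-0.4683)] / [1 - (-0.4683)(-0.4683)]
         = -0.16690489 / 0.78069511 = -0.21379.
  Update: phi_21 = phi_11 - phi_22 phi_11 = -0.4683 - (-0.21379)(-0.4683) = -0.568418.
Step k = 3:
  phi_33 = [rho(3) - phi_21 rho(2) - phi_22 rho(1)] / [1 - phi_21 rho(1) - phi_22 rho(2)]
    numerator   = 0.3504 - (-0.568418)(0.0524) - (-0.21379)(-0.4683) = 0.28006719
    denominator = 1 - (-0.568418)(-0.4683) - (-0.21379)(0.0524) = 0.7450125
  phi_33 = 0.28006719 / 0.7450125 = 0.3759.
Therefore phi_{33} = 0.3759.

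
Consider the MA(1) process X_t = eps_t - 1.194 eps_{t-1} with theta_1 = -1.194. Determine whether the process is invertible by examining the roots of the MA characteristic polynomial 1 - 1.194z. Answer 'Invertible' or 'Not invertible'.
\text{Not invertible}

The MA(q) characteristic polynomial is P(z) = 1 - 1.194z.
Invertibility requires all roots to lie outside the unit circle, i.e. |z| > 1 for every root.
This is linear in z: 1 + (-1.194) z = 0  =>  z = -1/(-1.194) = 0.837521,  |z| = 0.837521.
Moduli of all roots: 0.8375.
All moduli strictly greater than 1? No.
Verdict: Not invertible.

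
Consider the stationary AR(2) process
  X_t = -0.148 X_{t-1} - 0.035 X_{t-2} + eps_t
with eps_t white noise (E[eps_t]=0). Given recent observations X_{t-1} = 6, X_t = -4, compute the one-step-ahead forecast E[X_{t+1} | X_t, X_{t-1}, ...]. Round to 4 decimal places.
E[X_{t+1} \mid \mathcal F_t] = 0.3820

For an AR(p) model X_t = c + sum_i phi_i X_{t-i} + eps_t, the
one-step-ahead conditional mean is
  E[X_{t+1} | X_t, ...] = c + sum_i phi_i X_{t+1-i}.
Substitute known values:
  E[X_{t+1} | ...] = (-0.148) * (-4) + (-0.035) * (6)
                   = 0.3820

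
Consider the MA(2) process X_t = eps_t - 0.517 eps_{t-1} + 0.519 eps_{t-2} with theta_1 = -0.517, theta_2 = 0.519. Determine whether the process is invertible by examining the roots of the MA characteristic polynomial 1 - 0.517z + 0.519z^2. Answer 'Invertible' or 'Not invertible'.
\text{Invertible}

The MA(q) characteristic polynomial is P(z) = 1 - 0.517z + 0.519z^2.
Invertibility requires all roots to lie outside the unit circle, i.e. |z| > 1 for every root.
Set 1 + (-0.517) z + (0.519) z^2 = 0, i.e. a z^2 + b z + c = 0 with a = 0.519, b = -0.517, c = 1.
Discriminant D = b^2 - 4ac = (-0.517)^2 - 4*(0.519)*1 = 0.267289 - (2.076) = -1.808711.
D < 0, so the roots are the complex-conjugate pair z = (-b +/- i sqrt(-D)) / (2a) = 0.4981 +/- 1.2956i.
For a conjugate pair |z|^2 = z * conj(z) = (product of roots) = c/a = 1/(0.519) = 1.926782, so |z| = sqrt(1.926782) = 1.3881 for both roots.
Moduli of all roots: 1.3881, 1.3881.
All moduli strictly greater than 1? Yes.
Verdict: Invertible.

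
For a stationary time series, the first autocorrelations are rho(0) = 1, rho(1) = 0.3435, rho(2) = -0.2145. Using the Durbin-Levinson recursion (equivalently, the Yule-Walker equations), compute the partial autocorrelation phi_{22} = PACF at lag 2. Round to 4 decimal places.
\phi_{22} = -0.3770

The PACF at lag k is phi_{kk}, the last component of the solution
to the Yule-Walker system G_k phi = r_k where
  (G_k)_{ij} = rho(|i - j|), (r_k)_i = rho(i), i,j = 1..k.
Equivalently, Durbin-Levinson gives phi_{kk} iteratively:
  phi_{11} = rho(1)
  phi_{kk} = [rho(k) - sum_{j=1..k-1} phi_{k-1,j} rho(k-j)]
            / [1 - sum_{j=1..k-1} phi_{k-1,j} rho(j)],
  phi_{k,j} = phi_{k-1,j} - phi_{kk} phi_{k-1,k-j},  j = 1..k-1.
Step k = 1:
  phi_11 = rho(1) = 0.3435.
Step k = 2:
  phi_22 = [rho(2) - phi_11 rho(1)] / [1 - phi_11 rho(1)] = [-0.2145 - (0.3435)(0.3435)] / [1 - (0.3435)(0.3435)]
         = -0.33249225 / 0.88200775 = -0.377.
Therefore phi_{22} = -0.3770.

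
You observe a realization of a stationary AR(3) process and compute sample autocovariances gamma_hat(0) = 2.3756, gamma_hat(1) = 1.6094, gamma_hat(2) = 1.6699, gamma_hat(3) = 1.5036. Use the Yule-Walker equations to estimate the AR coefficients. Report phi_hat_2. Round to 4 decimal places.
\hat\phi_{2} = 0.3940

The Yule-Walker equations for an AR(p) process read, in matrix form,
  Gamma_p phi = r_p,   with   (Gamma_p)_{ij} = gamma(|i - j|),
                       (r_p)_i = gamma(i),   i,j = 1..p.
Substitute the sample gammas (Toeplitz matrix and right-hand side of size 3):
  Gamma_p = [[2.3756, 1.6094, 1.6699], [1.6094, 2.3756, 1.6094], [1.6699, 1.6094, 2.3756]]
  r_p     = [1.6094, 1.6699, 1.5036]
Written out (R1..R3):
  (R1) 2.3756 phi_1 + 1.6094 phi_2 + 1.6699 phi_3 = 1.6094
  (R2) 1.6094 phi_1 + 2.3756 phi_2 + 1.6094 phi_3 = 1.6699
  (R3) 1.6699 phi_1 + 1.6094 phi_2 + 2.3756 phi_3 = 1.5036
Gaussian elimination:
  R2 <- R2 - (1.6094/2.3756) R1 = R2 - (0.677471) R1:  1.285278 phi_2 + 0.478091 phi_3 = 0.579578
  R3 <- R3 - (1.6699/2.3756) R1 = R3 - (0.702938) R1:  0.478091 phi_2 + 1.201763 phi_3 = 0.372291
  R3 <- R3 - (0.478091/1.285278) R2 = R3 - (0.371975) R2:  1.023926 phi_3 = 0.156703
Back-substitution:
  phi_hat_3 = 0.156703 / 1.023926 = 0.153041
  phi_hat_2 = (0.579578 - (0.478091)(0.153041)) / 1.285278 = 0.394009
  phi_hat_1 = (1.6094 - (1.6094)(0.394009) - (1.6699)(0.153041)) / 2.3756 = 0.302963
So phi_hat = [0.3030, 0.3940, 0.1530].
Therefore phi_hat_2 = 0.3940.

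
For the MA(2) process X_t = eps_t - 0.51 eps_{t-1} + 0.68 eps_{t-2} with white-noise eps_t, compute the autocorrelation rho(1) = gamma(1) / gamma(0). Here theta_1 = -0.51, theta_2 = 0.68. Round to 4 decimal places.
\rho(1) = -0.4974

For an MA(q) process with theta_0 = 1, the autocovariance is
  gamma(k) = sigma^2 * sum_{i=0..q-k} theta_i * theta_{i+k},
and rho(k) = gamma(k) / gamma(0). Sigma^2 cancels.
  numerator   = (1)*(-0.51) + (-0.51)*(0.68) = -0.8568.
  denominator = (1)^2 + (-0.51)^2 + (0.68)^2 = 1.7225.
  rho(1) = -0.8568 / 1.7225 = -0.4974.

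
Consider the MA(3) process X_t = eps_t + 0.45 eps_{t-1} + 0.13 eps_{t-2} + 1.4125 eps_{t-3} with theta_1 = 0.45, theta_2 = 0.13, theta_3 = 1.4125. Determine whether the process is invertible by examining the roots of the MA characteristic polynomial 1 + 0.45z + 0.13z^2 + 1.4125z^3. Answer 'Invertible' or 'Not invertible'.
\text{Not invertible}

The MA(q) characteristic polynomial is P(z) = 1 + 0.45z + 0.13z^2 + 1.4125z^3.
Invertibility requires all roots to lie outside the unit circle, i.e. |z| > 1 for every root.
Degree 3: look for a simple real root z0 first, then factor out (1 - z/z0) and solve the remaining quadratic.
Testing z0 = -0.8: P(-0.8) = 1 + (0.45)(-0.8) + (0.13)(-0.8)^2 + (1.4125)(-0.8)^3
  = 1 + (-0.36) + (0.0832) + (-0.7232) = 0.  So z_0 = -0.8 is a root, |z_0| = 0.8.
Divide out the factor (1 + 1.25 z) = (1 - z/z0) (since 1/z0 = -1.25):
  P(z) = (1 + 1.25 z)(1 + (-0.8) z + (1.13) z^2)
  [check: z-coef -0.8 - (-1.25) = 0.45; z^2-coef 1.13 - (-1.25)(-0.8) = 0.13; z^3-coef -(-1.25)(1.13) = 1.4125.]
Remaining roots from the quadratic factor 1 + (-0.8) z + (1.13) z^2:
  Set 1 + (-0.8) z + (1.13) z^2 = 0, i.e. a z^2 + b z + c = 0 with a = 1.13, b = -0.8, c = 1.
  Discriminant D = b^2 - 4ac = (-0.8)^2 - 4*(1.13)*1 = 0.64 - (4.52) = -3.88.
  D < 0, so the roots are the complex-conjugate pair z = (-b +/- i sqrt(-D)) / (2a) = 0.354 +/- 0.8716i.
  For a conjugate pair |z|^2 = z * conj(z) = (product of roots) = c/a = 1/(1.13) = 0.884956, so |z| = sqrt(0.884956) = 0.9407 for both roots.
Moduli of all roots: 0.8000, 0.9407, 0.9407.
All moduli strictly greater than 1? No.
Verdict: Not invertible.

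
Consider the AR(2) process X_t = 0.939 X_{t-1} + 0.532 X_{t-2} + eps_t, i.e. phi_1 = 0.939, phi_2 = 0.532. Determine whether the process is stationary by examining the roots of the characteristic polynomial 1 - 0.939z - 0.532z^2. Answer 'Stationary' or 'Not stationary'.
\text{Not stationary}

The AR(p) characteristic polynomial is P(z) = 1 - 0.939z - 0.532z^2.
Stationarity requires all roots to lie outside the unit circle, i.e. |z| > 1 for every root.
Set 1 + (-0.939) z + (-0.532) z^2 = 0, i.e. a z^2 + b z + c = 0 with a = -0.532, b = -0.939, c = 1.
Discriminant D = b^2 - 4ac = (-0.939)^2 - 4*(-0.532)*1 = 0.881721 - (-2.128) = 3.009721.
D >= 0, so the roots are real: z = (-b +/- sqrt(D)) / (2a) = (0.939 +/- 1.734855) / (-1.064).
  z_1 = (0.939 + 1.734855) / (-1.064) = -2.513,   |z_1| = 2.513.
  z_2 = (0.939 - 1.734855) / (-1.064) = 0.748,   |z_2| = 0.748.
Moduli of all roots: 2.5130, 0.7480.
All moduli strictly greater than 1? No.
Verdict: Not stationary.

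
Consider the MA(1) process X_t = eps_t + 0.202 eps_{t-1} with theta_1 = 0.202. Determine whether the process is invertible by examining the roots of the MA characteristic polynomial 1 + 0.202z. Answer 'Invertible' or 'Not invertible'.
\text{Invertible}

The MA(q) characteristic polynomial is P(z) = 1 + 0.202z.
Invertibility requires all roots to lie outside the unit circle, i.e. |z| > 1 for every root.
This is linear in z: 1 + (0.202) z = 0  =>  z = -1/(0.202) = -4.950495,  |z| = 4.950495.
Moduli of all roots: 4.9505.
All moduli strictly greater than 1? Yes.
Verdict: Invertible.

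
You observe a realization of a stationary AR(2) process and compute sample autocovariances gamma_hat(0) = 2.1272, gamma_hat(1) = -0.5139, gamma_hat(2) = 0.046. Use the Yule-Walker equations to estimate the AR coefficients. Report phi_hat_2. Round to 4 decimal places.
\hat\phi_{2} = -0.0390

The Yule-Walker equations for an AR(p) process read, in matrix form,
  Gamma_p phi = r_p,   with   (Gamma_p)_{ij} = gamma(|i - j|),
                       (r_p)_i = gamma(i),   i,j = 1..p.
Substitute the sample gammas (Toeplitz matrix and right-hand side of size 2):
  Gamma_p = [[2.1272, -0.5139], [-0.5139, 2.1272]]
  r_p     = [-0.5139, 0.046]
Written out:
  2.1272 phi_1 - 0.5139 phi_2 = -0.5139
  -0.5139 phi_1 + 2.1272 phi_2 = 0.046
Solve by Cramer's rule:
  det = gamma(0)^2 - gamma(1)^2 = (2.1272)^2 - (-0.5139)^2 = 4.52497984 - 0.26409321 = 4.26088663
  phi_hat_1 = [gamma(1) gamma(0) - gamma(1) gamma(2)] / det = [(-0.5139)(2.1272) - (-0.5139)(0.046)] / 4.26088663 = -1.06952868 / 4.26088663 = -0.251
  phi_hat_2 = [gamma(0) gamma(2) - gamma(1)^2] / det = [(2.1272)(0.046) - (-0.5139)^2] / 4.26088663 = -0.16624201 / 4.26088663 = -0.039
So phi_hat = [-0.2510, -0.0390].
Therefore phi_hat_2 = -0.0390.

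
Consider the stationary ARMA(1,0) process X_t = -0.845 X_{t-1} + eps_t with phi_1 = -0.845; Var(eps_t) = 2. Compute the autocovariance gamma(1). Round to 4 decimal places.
\gamma(1) = -5.9096

Multiply the model equation by X_{t-k} and take expectations. With theta_0 = psi_0 = 1 and psi_j the MA(infinity) weights, this gives
  gamma(k) - sum_i phi_i gamma(k-i) = c_k,
  c_k = sigma^2 * sum_{j=k..q} theta_j psi_{j-k}   (c_k = 0 for k > q),
using gamma(-m) = gamma(m).
Pure AR (q = 0): c_0 = sigma^2 = 2, c_k = 0 for k >= 1.
Equations for k = 0 and k = 1 (AR order 1):
  gamma(0) = phi_1 gamma(1) + c_0
  gamma(1) = phi_1 gamma(0) + c_1
Substituting the second into the first: gamma(0) (1 - phi_1^2) = c_0 + phi_1 c_1, so
  gamma(0) = c_0 / (1 - phi_1^2) = 2 / (1 - (-0.845)^2) = 2 / 0.285975 = 6.993618.
  gamma(1) = phi_1 gamma(0) = (-0.845)(6.993618) = -5.909607.
Therefore gamma(1) = -5.9096 (to 4 decimal places).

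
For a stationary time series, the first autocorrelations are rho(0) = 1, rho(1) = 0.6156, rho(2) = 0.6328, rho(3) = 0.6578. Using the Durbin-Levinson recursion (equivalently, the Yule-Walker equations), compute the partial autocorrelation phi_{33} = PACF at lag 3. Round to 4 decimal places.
\phi_{33} = 0.3400

The PACF at lag k is phi_{kk}, the last component of the solution
to the Yule-Walker system G_k phi = r_k where
  (G_k)_{ij} = rho(|i - j|), (r_k)_i = rho(i), i,j = 1..k.
Equivalently, Durbin-Levinson gives phi_{kk} iteratively:
  phi_{11} = rho(1)
  phi_{kk} = [rho(k) - sum_{j=1..k-1} phi_{k-1,j} rho(k-j)]
            / [1 - sum_{j=1..k-1} phi_{k-1,j} rho(j)],
  phi_{k,j} = phi_{k-1,j} - phi_{kk} phi_{k-1,k-j},  j = 1..k-1.
Step k = 1:
  phi_11 = rho(1) = 0.6156.
Step k = 2:
  phi_22 = [rho(2) - phi_11 rho(1)] / [1 - phi_11 rho(1)] = [0.6328 - (0.6156)(0.6156)] / [1 - (0.6156)(0.6156)]
         = 0.25383664 / 0.62103664 = 0.408731.
  Update: phi_21 = phi_11 - phi_22 phi_11 = 0.6156 - (0.408731)(0.6156) = 0.363985.
Step k = 3:
  phi_33 = [rho(3) - phi_21 rho(2) - phi_22 rho(1)] / [1 - phi_21 rho(1) - phi_22 rho(2)]
    numerator   = 0.6578 - (0.363985)(0.6328) - (0.408731)(0.6156) = 0.17585547
    denominator = 1 - (0.363985)(0.6156) - (0.408731)(0.6328) = 0.51728585
  phi_33 = 0.17585547 / 0.51728585 = 0.34.
Therefore phi_{33} = 0.3400.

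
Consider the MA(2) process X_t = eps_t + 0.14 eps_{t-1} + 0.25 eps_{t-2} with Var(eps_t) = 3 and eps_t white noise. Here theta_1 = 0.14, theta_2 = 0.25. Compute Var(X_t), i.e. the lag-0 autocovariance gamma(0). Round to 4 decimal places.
\gamma(0) = 3.2463

For an MA(q) process X_t = eps_t + sum_i theta_i eps_{t-i} with
Var(eps_t) = sigma^2, the variance is
  gamma(0) = sigma^2 * (1 + sum_i theta_i^2).
  sum_i theta_i^2 = (0.14)^2 + (0.25)^2 = 0.0196 + 0.0625 = 0.0821.
  gamma(0) = 3 * (1 + 0.0821) = 3 * 1.0821 = 3.2463.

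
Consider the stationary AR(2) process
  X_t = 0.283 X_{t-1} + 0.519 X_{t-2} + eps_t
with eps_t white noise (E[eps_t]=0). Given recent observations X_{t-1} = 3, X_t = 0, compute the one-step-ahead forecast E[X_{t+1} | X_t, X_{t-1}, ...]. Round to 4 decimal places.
E[X_{t+1} \mid \mathcal F_t] = 1.5570

For an AR(p) model X_t = c + sum_i phi_i X_{t-i} + eps_t, the
one-step-ahead conditional mean is
  E[X_{t+1} | X_t, ...] = c + sum_i phi_i X_{t+1-i}.
Substitute known values:
  E[X_{t+1} | ...] = (0.283) * (0) + (0.519) * (3)
                   = 1.5570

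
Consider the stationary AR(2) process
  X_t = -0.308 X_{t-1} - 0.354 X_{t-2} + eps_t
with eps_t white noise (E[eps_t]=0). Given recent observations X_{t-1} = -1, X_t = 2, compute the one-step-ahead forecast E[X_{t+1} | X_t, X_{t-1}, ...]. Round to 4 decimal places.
E[X_{t+1} \mid \mathcal F_t] = -0.2620

For an AR(p) model X_t = c + sum_i phi_i X_{t-i} + eps_t, the
one-step-ahead conditional mean is
  E[X_{t+1} | X_t, ...] = c + sum_i phi_i X_{t+1-i}.
Substitute known values:
  E[X_{t+1} | ...] = (-0.308) * (2) + (-0.354) * (-1)
                   = -0.2620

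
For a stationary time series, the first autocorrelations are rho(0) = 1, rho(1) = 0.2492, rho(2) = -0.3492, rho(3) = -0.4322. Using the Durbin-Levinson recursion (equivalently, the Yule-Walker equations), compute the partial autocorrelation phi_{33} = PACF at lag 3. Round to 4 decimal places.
\phi_{33} = -0.2610

The PACF at lag k is phi_{kk}, the last component of the solution
to the Yule-Walker system G_k phi = r_k where
  (G_k)_{ij} = rho(|i - j|), (r_k)_i = rho(i), i,j = 1..k.
Equivalently, Durbin-Levinson gives phi_{kk} iteratively:
  phi_{11} = rho(1)
  phi_{kk} = [rho(k) - sum_{j=1..k-1} phi_{k-1,j} rho(k-j)]
            / [1 - sum_{j=1..k-1} phi_{k-1,j} rho(j)],
  phi_{k,j} = phi_{k-1,j} - phi_{kk} phi_{k-1,k-j},  j = 1..k-1.
Step k = 1:
  phi_11 = rho(1) = 0.2492.
Step k = 2:
  phi_22 = [rho(2) - phi_11 rho(1)] / [1 - phi_11 rho(1)] = [-0.3492 - (0.2492)(0.2492)] / [1 - (0.2492)(0.2492)]
         = -0.41130064 / 0.93789936 = -0.438534.
  Update: phi_21 = phi_11 - phi_22 phi_11 = 0.2492 - (-0.438534)(0.2492) = 0.358483.
Step k = 3:
  phi_33 = [rho(3) - phi_21 rho(2) - phi_22 rho(1)] / [1 - phi_21 rho(1) - phi_22 rho(2)]
    numerator   = -0.4322 - (0.358483)(-0.3492) - (-0.438534)(0.2492) = -0.19773522
    denominator = 1 - (0.358483)(0.2492) - (-0.438534)(-0.3492) = 0.7575301
  phi_33 = -0.19773522 / 0.7575301 = -0.261.
Therefore phi_{33} = -0.2610.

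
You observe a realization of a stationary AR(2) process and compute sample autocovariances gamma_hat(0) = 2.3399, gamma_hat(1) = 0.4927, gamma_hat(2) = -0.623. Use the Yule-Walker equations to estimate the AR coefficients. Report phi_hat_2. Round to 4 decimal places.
\hat\phi_{2} = -0.3250

The Yule-Walker equations for an AR(p) process read, in matrix form,
  Gamma_p phi = r_p,   with   (Gamma_p)_{ij} = gamma(|i - j|),
                       (r_p)_i = gamma(i),   i,j = 1..p.
Substitute the sample gammas (Toeplitz matrix and right-hand side of size 2):
  Gamma_p = [[2.3399, 0.4927], [0.4927, 2.3399]]
  r_p     = [0.4927, -0.623]
Written out:
  2.3399 phi_1 + 0.4927 phi_2 = 0.4927
  0.4927 phi_1 + 2.3399 phi_2 = -0.623
Solve by Cramer's rule:
  det = gamma(0)^2 - gamma(1)^2 = (2.3399)^2 - (0.4927)^2 = 5.47513201 - 0.24275329 = 5.23237872
  phi_hat_1 = [gamma(1) gamma(0) - gamma(1) gamma(2)] / det = [(0.4927)(2.3399) - (0.4927)(-0.623)] / 5.23237872 = 1.45982083 / 5.23237872 = 0.279
  phi_hat_2 = [gamma(0) gamma(2) - gamma(1)^2] / det = [(2.3399)(-0.623) - (0.4927)^2] / 5.23237872 = -1.70051099 / 5.23237872 = -0.325
So phi_hat = [0.2790, -0.3250].
Therefore phi_hat_2 = -0.3250.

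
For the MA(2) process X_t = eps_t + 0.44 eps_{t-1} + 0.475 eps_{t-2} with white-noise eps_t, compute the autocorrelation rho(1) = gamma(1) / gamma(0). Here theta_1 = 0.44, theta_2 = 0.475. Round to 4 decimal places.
\rho(1) = 0.4573

For an MA(q) process with theta_0 = 1, the autocovariance is
  gamma(k) = sigma^2 * sum_{i=0..q-k} theta_i * theta_{i+k},
and rho(k) = gamma(k) / gamma(0). Sigma^2 cancels.
  numerator   = (1)*(0.44) + (0.44)*(0.475) = 0.649.
  denominator = (1)^2 + (0.44)^2 + (0.475)^2 = 1.419225.
  rho(1) = 0.649 / 1.419225 = 0.4573.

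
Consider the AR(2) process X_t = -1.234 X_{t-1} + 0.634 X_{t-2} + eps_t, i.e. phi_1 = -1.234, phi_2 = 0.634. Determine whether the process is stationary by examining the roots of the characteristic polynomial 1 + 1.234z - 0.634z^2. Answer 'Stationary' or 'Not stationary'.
\text{Not stationary}

The AR(p) characteristic polynomial is P(z) = 1 + 1.234z - 0.634z^2.
Stationarity requires all roots to lie outside the unit circle, i.e. |z| > 1 for every root.
Set 1 + (1.234) z + (-0.634) z^2 = 0, i.e. a z^2 + b z + c = 0 with a = -0.634, b = 1.234, c = 1.
Discriminant D = b^2 - 4ac = (1.234)^2 - 4*(-0.634)*1 = 1.522756 - (-2.536) = 4.058756.
D >= 0, so the roots are real: z = (-b +/- sqrt(D)) / (2a) = (-1.234 +/- 2.014635) / (-1.268).
  z_1 = (-1.234 + 2.014635) / (-1.268) = -0.6156,   |z_1| = 0.6156.
  z_2 = (-1.234 - 2.014635) / (-1.268) = 2.562,   |z_2| = 2.562.
Moduli of all roots: 0.6156, 2.5620.
All moduli strictly greater than 1? No.
Verdict: Not stationary.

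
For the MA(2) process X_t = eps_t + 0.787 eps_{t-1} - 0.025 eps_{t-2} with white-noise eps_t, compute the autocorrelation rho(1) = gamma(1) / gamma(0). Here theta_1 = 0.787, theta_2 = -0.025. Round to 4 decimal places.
\rho(1) = 0.4737

For an MA(q) process with theta_0 = 1, the autocovariance is
  gamma(k) = sigma^2 * sum_{i=0..q-k} theta_i * theta_{i+k},
and rho(k) = gamma(k) / gamma(0). Sigma^2 cancels.
  numerator   = (1)*(0.787) + (0.787)*(-0.025) = 0.767325.
  denominator = (1)^2 + (0.787)^2 + (-0.025)^2 = 1.619994.
  rho(1) = 0.767325 / 1.619994 = 0.4737.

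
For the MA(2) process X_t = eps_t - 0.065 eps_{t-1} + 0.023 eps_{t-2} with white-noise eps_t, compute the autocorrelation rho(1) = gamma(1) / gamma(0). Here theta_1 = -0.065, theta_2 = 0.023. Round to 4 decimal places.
\rho(1) = -0.0662

For an MA(q) process with theta_0 = 1, the autocovariance is
  gamma(k) = sigma^2 * sum_{i=0..q-k} theta_i * theta_{i+k},
and rho(k) = gamma(k) / gamma(0). Sigma^2 cancels.
  numerator   = (1)*(-0.065) + (-0.065)*(0.023) = -0.066495.
  denominator = (1)^2 + (-0.065)^2 + (0.023)^2 = 1.004754.
  rho(1) = -0.066495 / 1.004754 = -0.0662.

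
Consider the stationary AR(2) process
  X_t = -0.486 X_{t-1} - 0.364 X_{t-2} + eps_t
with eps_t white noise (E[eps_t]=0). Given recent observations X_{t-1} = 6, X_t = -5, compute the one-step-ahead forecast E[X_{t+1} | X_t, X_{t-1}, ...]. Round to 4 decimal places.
E[X_{t+1} \mid \mathcal F_t] = 0.2460

For an AR(p) model X_t = c + sum_i phi_i X_{t-i} + eps_t, the
one-step-ahead conditional mean is
  E[X_{t+1} | X_t, ...] = c + sum_i phi_i X_{t+1-i}.
Substitute known values:
  E[X_{t+1} | ...] = (-0.486) * (-5) + (-0.364) * (6)
                   = 0.2460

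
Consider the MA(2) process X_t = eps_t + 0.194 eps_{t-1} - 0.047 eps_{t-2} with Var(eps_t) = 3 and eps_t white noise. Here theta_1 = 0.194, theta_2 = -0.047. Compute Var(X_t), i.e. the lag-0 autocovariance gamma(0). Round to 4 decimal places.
\gamma(0) = 3.1195

For an MA(q) process X_t = eps_t + sum_i theta_i eps_{t-i} with
Var(eps_t) = sigma^2, the variance is
  gamma(0) = sigma^2 * (1 + sum_i theta_i^2).
  sum_i theta_i^2 = (0.194)^2 + (-0.047)^2 = 0.037636 + 0.002209 = 0.039845.
  gamma(0) = 3 * (1 + 0.039845) = 3 * 1.039845 = 3.119535, which rounds to 3.1195.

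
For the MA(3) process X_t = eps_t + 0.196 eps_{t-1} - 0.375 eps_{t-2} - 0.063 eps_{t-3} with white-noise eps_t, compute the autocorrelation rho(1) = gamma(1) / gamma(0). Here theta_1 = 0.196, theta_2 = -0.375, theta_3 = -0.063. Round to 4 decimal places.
\rho(1) = 0.1235

For an MA(q) process with theta_0 = 1, the autocovariance is
  gamma(k) = sigma^2 * sum_{i=0..q-k} theta_i * theta_{i+k},
and rho(k) = gamma(k) / gamma(0). Sigma^2 cancels.
  numerator   = (1)*(0.196) + (0.196)*(-0.375) + (-0.375)*(-0.063) = 0.146125.
  denominator = (1)^2 + (0.196)^2 + (-0.375)^2 + (-0.063)^2 = 1.18301.
  rho(1) = 0.146125 / 1.18301 = 0.1235.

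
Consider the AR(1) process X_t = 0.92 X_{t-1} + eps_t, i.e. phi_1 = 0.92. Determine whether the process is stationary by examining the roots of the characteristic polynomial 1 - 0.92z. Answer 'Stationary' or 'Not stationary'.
\text{Stationary}

The AR(p) characteristic polynomial is P(z) = 1 - 0.92z.
Stationarity requires all roots to lie outside the unit circle, i.e. |z| > 1 for every root.
This is linear in z: 1 + (-0.92) z = 0  =>  z = -1/(-0.92) = 1.086957,  |z| = 1.086957.
Moduli of all roots: 1.0870.
All moduli strictly greater than 1? Yes.
Verdict: Stationary.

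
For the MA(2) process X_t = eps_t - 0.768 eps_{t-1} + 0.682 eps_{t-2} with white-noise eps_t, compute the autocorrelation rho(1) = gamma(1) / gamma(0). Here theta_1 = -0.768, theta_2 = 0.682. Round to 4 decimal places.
\rho(1) = -0.6286

For an MA(q) process with theta_0 = 1, the autocovariance is
  gamma(k) = sigma^2 * sum_{i=0..q-k} theta_i * theta_{i+k},
and rho(k) = gamma(k) / gamma(0). Sigma^2 cancels.
  numerator   = (1)*(-0.768) + (-0.768)*(0.682) = -1.291776.
  denominator = (1)^2 + (-0.768)^2 + (0.682)^2 = 2.054948.
  rho(1) = -1.291776 / 2.054948 = -0.6286.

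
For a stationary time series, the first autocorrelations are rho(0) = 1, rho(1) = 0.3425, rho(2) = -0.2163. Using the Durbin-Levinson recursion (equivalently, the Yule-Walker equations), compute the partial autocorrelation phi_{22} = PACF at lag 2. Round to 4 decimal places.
\phi_{22} = -0.3779

The PACF at lag k is phi_{kk}, the last component of the solution
to the Yule-Walker system G_k phi = r_k where
  (G_k)_{ij} = rho(|i - j|), (r_k)_i = rho(i), i,j = 1..k.
Equivalently, Durbin-Levinson gives phi_{kk} iteratively:
  phi_{11} = rho(1)
  phi_{kk} = [rho(k) - sum_{j=1..k-1} phi_{k-1,j} rho(k-j)]
            / [1 - sum_{j=1..k-1} phi_{k-1,j} rho(j)],
  phi_{k,j} = phi_{k-1,j} - phi_{kk} phi_{k-1,k-j},  j = 1..k-1.
Step k = 1:
  phi_11 = rho(1) = 0.3425.
Step k = 2:
  phi_22 = [rho(2) - phi_11 rho(1)] / [1 - phi_11 rho(1)] = [-0.2163 - (0.3425)(0.3425)] / [1 - (0.3425)(0.3425)]
         = -0.33360625 / 0.88269375 = -0.3779.
Therefore phi_{22} = -0.3779.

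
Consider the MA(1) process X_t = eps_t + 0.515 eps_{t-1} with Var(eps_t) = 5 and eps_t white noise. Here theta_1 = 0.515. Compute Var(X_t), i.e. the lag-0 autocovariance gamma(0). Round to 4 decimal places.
\gamma(0) = 6.3261

For an MA(q) process X_t = eps_t + sum_i theta_i eps_{t-i} with
Var(eps_t) = sigma^2, the variance is
  gamma(0) = sigma^2 * (1 + sum_i theta_i^2).
  sum_i theta_i^2 = (0.515)^2 = 0.265225.
  gamma(0) = 5 * (1 + 0.265225) = 5 * 1.265225 = 6.326125, which rounds to 6.3261.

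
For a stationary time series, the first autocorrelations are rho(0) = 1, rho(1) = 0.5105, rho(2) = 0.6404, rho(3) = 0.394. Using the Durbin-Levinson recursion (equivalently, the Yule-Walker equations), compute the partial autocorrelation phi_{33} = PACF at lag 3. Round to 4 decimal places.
\phi_{33} = -0.0500

The PACF at lag k is phi_{kk}, the last component of the solution
to the Yule-Walker system G_k phi = r_k where
  (G_k)_{ij} = rho(|i - j|), (r_k)_i = rho(i), i,j = 1..k.
Equivalently, Durbin-Levinson gives phi_{kk} iteratively:
  phi_{11} = rho(1)
  phi_{kk} = [rho(k) - sum_{j=1..k-1} phi_{k-1,j} rho(k-j)]
            / [1 - sum_{j=1..k-1} phi_{k-1,j} rho(j)],
  phi_{k,j} = phi_{k-1,j} - phi_{kk} phi_{k-1,k-j},  j = 1..k-1.
Step k = 1:
  phi_11 = rho(1) = 0.5105.
Step k = 2:
  phi_22 = [rho(2) - phi_11 rho(1)] / [1 - phi_11 rho(1)] = [0.6404 - (0.5105)(0.5105)] / [1 - (0.5105)(0.5105)]
         = 0.37978975 / 0.73938975 = 0.513653.
  Update: phi_21 = phi_11 - phi_22 phi_11 = 0.5105 - (0.513653)(0.5105) = 0.24828.
Step k = 3:
  phi_33 = [rho(3) - phi_21 rho(2) - phi_22 rho(1)] / [1 - phi_21 rho(1) - phi_22 rho(2)]
    numerator   = 0.394 - (0.24828)(0.6404) - (0.513653)(0.5105) = -0.02721846
    denominator = 1 - (0.24828)(0.5105) - (0.513653)(0.6404) = 0.54430961
  phi_33 = -0.02721846 / 0.54430961 = -0.05.
Therefore phi_{33} = -0.0500.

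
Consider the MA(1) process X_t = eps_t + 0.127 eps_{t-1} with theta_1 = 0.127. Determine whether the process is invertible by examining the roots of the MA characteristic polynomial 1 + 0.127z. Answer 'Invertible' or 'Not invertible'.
\text{Invertible}

The MA(q) characteristic polynomial is P(z) = 1 + 0.127z.
Invertibility requires all roots to lie outside the unit circle, i.e. |z| > 1 for every root.
This is linear in z: 1 + (0.127) z = 0  =>  z = -1/(0.127) = -7.874016,  |z| = 7.874016.
Moduli of all roots: 7.8740.
All moduli strictly greater than 1? Yes.
Verdict: Invertible.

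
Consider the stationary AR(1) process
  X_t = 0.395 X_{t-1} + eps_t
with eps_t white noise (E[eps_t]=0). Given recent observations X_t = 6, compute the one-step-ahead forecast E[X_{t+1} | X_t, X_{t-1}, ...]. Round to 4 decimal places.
E[X_{t+1} \mid \mathcal F_t] = 2.3700

For an AR(p) model X_t = c + sum_i phi_i X_{t-i} + eps_t, the
one-step-ahead conditional mean is
  E[X_{t+1} | X_t, ...] = c + sum_i phi_i X_{t+1-i}.
Substitute known values:
  E[X_{t+1} | ...] = (0.395) * (6)
                   = 2.3700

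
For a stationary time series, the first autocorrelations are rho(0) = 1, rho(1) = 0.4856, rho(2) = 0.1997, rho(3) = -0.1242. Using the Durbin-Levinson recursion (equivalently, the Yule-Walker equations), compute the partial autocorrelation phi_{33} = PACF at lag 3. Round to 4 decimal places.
\phi_{33} = -0.2660

The PACF at lag k is phi_{kk}, the last component of the solution
to the Yule-Walker system G_k phi = r_k where
  (G_k)_{ij} = rho(|i - j|), (r_k)_i = rho(i), i,j = 1..k.
Equivalently, Durbin-Levinson gives phi_{kk} iteratively:
  phi_{11} = rho(1)
  phi_{kk} = [rho(k) - sum_{j=1..k-1} phi_{k-1,j} rho(k-j)]
            / [1 - sum_{j=1..k-1} phi_{k-1,j} rho(j)],
  phi_{k,j} = phi_{k-1,j} - phi_{kk} phi_{k-1,k-j},  j = 1..k-1.
Step k = 1:
  phi_11 = rho(1) = 0.4856.
Step k = 2:
  phi_22 = [rho(2) - phi_11 rho(1)] / [1 - phi_11 rho(1)] = [0.1997 - (0.4856)(0.4856)] / [1 - (0.4856)(0.4856)]
         = -0.03610736 / 0.76419264 = -0.047249.
  Update: phi_21 = phi_11 - phi_22 phi_11 = 0.4856 - (-0.047249)(0.4856) = 0.508544.
Step k = 3:
  phi_33 = [rho(3) - phi_21 rho(2) - phi_22 rho(1)] / [1 - phi_21 rho(1) - phi_22 rho(2)]
    numerator   = -0.1242 - (0.508544)(0.1997) - (-0.047249)(0.4856) = -0.20281213
    denominator = 1 - (0.508544)(0.4856) - (-0.047249)(0.1997) = 0.7624866
  phi_33 = -0.20281213 / 0.7624866 = -0.266.
Therefore phi_{33} = -0.2660.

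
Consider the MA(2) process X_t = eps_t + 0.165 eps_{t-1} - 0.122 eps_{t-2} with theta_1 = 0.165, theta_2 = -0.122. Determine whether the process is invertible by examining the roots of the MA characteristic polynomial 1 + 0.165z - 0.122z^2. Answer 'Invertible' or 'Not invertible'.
\text{Invertible}

The MA(q) characteristic polynomial is P(z) = 1 + 0.165z - 0.122z^2.
Invertibility requires all roots to lie outside the unit circle, i.e. |z| > 1 for every root.
Set 1 + (0.165) z + (-0.122) z^2 = 0, i.e. a z^2 + b z + c = 0 with a = -0.122, b = 0.165, c = 1.
Discriminant D = b^2 - 4ac = (0.165)^2 - 4*(-0.122)*1 = 0.027225 - (-0.488) = 0.515225.
D >= 0, so the roots are real: z = (-b +/- sqrt(D)) / (2a) = (-0.165 +/- 0.717792) / (-0.244).
  z_1 = (-0.165 + 0.717792) / (-0.244) = -2.2655,   |z_1| = 2.2655.
  z_2 = (-0.165 - 0.717792) / (-0.244) = 3.618,   |z_2| = 3.618.
Moduli of all roots: 2.2655, 3.6180.
All moduli strictly greater than 1? Yes.
Verdict: Invertible.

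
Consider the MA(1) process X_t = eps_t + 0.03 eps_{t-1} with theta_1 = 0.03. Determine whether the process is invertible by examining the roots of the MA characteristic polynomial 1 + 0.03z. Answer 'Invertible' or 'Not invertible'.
\text{Invertible}

The MA(q) characteristic polynomial is P(z) = 1 + 0.03z.
Invertibility requires all roots to lie outside the unit circle, i.e. |z| > 1 for every root.
This is linear in z: 1 + (0.03) z = 0  =>  z = -1/(0.03) = -33.333333,  |z| = 33.333333.
Moduli of all roots: 33.3333.
All moduli strictly greater than 1? Yes.
Verdict: Invertible.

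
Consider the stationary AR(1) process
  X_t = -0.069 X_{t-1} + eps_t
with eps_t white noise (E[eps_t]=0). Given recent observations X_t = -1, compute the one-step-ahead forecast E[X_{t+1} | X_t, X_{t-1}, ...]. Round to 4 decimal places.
E[X_{t+1} \mid \mathcal F_t] = 0.0690

For an AR(p) model X_t = c + sum_i phi_i X_{t-i} + eps_t, the
one-step-ahead conditional mean is
  E[X_{t+1} | X_t, ...] = c + sum_i phi_i X_{t+1-i}.
Substitute known values:
  E[X_{t+1} | ...] = (-0.069) * (-1)
                   = 0.0690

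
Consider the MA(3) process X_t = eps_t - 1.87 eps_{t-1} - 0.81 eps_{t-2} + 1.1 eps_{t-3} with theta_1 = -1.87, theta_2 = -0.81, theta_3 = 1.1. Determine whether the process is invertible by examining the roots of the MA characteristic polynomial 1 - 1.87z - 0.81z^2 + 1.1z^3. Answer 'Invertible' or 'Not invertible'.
\text{Not invertible}

The MA(q) characteristic polynomial is P(z) = 1 - 1.87z - 0.81z^2 + 1.1z^3.
Invertibility requires all roots to lie outside the unit circle, i.e. |z| > 1 for every root.
Degree 3: look for a simple real root z0 first, then factor out (1 - z/z0) and solve the remaining quadratic.
Testing z0 = 0.5: P(0.5) = 1 + (-1.87)(0.5) + (-0.81)(0.5)^2 + (1.1)(0.5)^3
  = 1 + (-0.935) + (-0.2025) + (0.1375) = 0.  So z_0 = 0.5 is a root, |z_0| = 0.5.
Divide out the factor (1 - 2 z) = (1 - z/z0) (since 1/z0 = 2):
  P(z) = (1 - 2 z)(1 + (0.13) z + (-0.55) z^2)
  [check: z-coef 0.13 - (2) = -1.87; z^2-coef -0.55 - (2)(0.13) = -0.81; z^3-coef -(2)(-0.55) = 1.1.]
Remaining roots from the quadratic factor 1 + (0.13) z + (-0.55) z^2:
  Set 1 + (0.13) z + (-0.55) z^2 = 0, i.e. a z^2 + b z + c = 0 with a = -0.55, b = 0.13, c = 1.
  Discriminant D = b^2 - 4ac = (0.13)^2 - 4*(-0.55)*1 = 0.0169 - (-2.2) = 2.2169.
  D >= 0, so the roots are real: z = (-b +/- sqrt(D)) / (2a) = (-0.13 +/- 1.488926) / (-1.1).
    z_1 = (-0.13 + 1.488926) / (-1.1) = -1.2354,   |z_1| = 1.2354.
    z_2 = (-0.13 - 1.488926) / (-1.1) = 1.4718,   |z_2| = 1.4718.
Moduli of all roots: 0.5000, 1.2354, 1.4718.
All moduli strictly greater than 1? No.
Verdict: Not invertible.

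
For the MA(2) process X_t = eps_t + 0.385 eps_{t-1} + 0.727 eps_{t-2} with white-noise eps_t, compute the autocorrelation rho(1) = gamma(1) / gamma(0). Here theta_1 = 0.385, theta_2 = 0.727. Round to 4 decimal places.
\rho(1) = 0.3965

For an MA(q) process with theta_0 = 1, the autocovariance is
  gamma(k) = sigma^2 * sum_{i=0..q-k} theta_i * theta_{i+k},
and rho(k) = gamma(k) / gamma(0). Sigma^2 cancels.
  numerator   = (1)*(0.385) + (0.385)*(0.727) = 0.664895.
  denominator = (1)^2 + (0.385)^2 + (0.727)^2 = 1.676754.
  rho(1) = 0.664895 / 1.676754 = 0.3965.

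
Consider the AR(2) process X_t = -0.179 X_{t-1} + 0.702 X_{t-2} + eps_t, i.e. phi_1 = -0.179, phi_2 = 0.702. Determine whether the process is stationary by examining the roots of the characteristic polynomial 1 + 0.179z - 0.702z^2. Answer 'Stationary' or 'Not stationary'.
\text{Stationary}

The AR(p) characteristic polynomial is P(z) = 1 + 0.179z - 0.702z^2.
Stationarity requires all roots to lie outside the unit circle, i.e. |z| > 1 for every root.
Set 1 + (0.179) z + (-0.702) z^2 = 0, i.e. a z^2 + b z + c = 0 with a = -0.702, b = 0.179, c = 1.
Discriminant D = b^2 - 4ac = (0.179)^2 - 4*(-0.702)*1 = 0.032041 - (-2.808) = 2.840041.
D >= 0, so the roots are real: z = (-b +/- sqrt(D)) / (2a) = (-0.179 +/- 1.685242) / (-1.404).
  z_1 = (-0.179 + 1.685242) / (-1.404) = -1.0728,   |z_1| = 1.0728.
  z_2 = (-0.179 - 1.685242) / (-1.404) = 1.3278,   |z_2| = 1.3278.
Moduli of all roots: 1.0728, 1.3278.
All moduli strictly greater than 1? Yes.
Verdict: Stationary.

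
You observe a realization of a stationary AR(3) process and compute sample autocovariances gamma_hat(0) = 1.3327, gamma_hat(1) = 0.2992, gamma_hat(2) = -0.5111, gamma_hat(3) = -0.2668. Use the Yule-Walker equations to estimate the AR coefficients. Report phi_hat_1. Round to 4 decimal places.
\hat\phi_{1} = 0.3440

The Yule-Walker equations for an AR(p) process read, in matrix form,
  Gamma_p phi = r_p,   with   (Gamma_p)_{ij} = gamma(|i - j|),
                       (r_p)_i = gamma(i),   i,j = 1..p.
Substitute the sample gammas (Toeplitz matrix and right-hand side of size 3):
  Gamma_p = [[1.3327, 0.2992, -0.5111], [0.2992, 1.3327, 0.2992], [-0.5111, 0.2992, 1.3327]]
  r_p     = [0.2992, -0.5111, -0.2668]
Written out (R1..R3):
  (R1) 1.3327 phi_1 + 0.2992 phi_2 - 0.5111 phi_3 = 0.2992
  (R2) 0.2992 phi_1 + 1.3327 phi_2 + 0.2992 phi_3 = -0.5111
  (R3) -0.5111 phi_1 + 0.2992 phi_2 + 1.3327 phi_3 = -0.2668
Gaussian elimination:
  R2 <- R2 - (0.2992/1.3327) R1 = R2 - (0.224507) R1:  1.265528 phi_2 + 0.413945 phi_3 = -0.578272
  R3 <- R3 - (-0.5111/1.3327) R1 = R3 - (-0.383507) R1:  0.413945 phi_2 + 1.136689 phi_3 = -0.152055
  R3 <- R3 - (0.413945/1.265528) R2 = R3 - (0.327093) R2:  1.001291 phi_3 = 0.037094
Back-substitution:
  phi_hat_3 = 0.037094 / 1.001291 = 0.037046
  phi_hat_2 = (-0.578272 - (0.413945)(0.037046)) / 1.265528 = -0.469059
  phi_hat_1 = (0.2992 - (0.2992)(-0.469059) - (-0.5111)(0.037046)) / 1.3327 = 0.344021
So phi_hat = [0.3440, -0.4691, 0.0370].
Therefore phi_hat_1 = 0.3440.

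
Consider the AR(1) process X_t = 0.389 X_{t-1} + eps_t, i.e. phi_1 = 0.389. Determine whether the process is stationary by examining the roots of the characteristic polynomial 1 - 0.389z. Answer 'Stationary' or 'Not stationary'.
\text{Stationary}

The AR(p) characteristic polynomial is P(z) = 1 - 0.389z.
Stationarity requires all roots to lie outside the unit circle, i.e. |z| > 1 for every root.
This is linear in z: 1 + (-0.389) z = 0  =>  z = -1/(-0.389) = 2.570694,  |z| = 2.570694.
Moduli of all roots: 2.5707.
All moduli strictly greater than 1? Yes.
Verdict: Stationary.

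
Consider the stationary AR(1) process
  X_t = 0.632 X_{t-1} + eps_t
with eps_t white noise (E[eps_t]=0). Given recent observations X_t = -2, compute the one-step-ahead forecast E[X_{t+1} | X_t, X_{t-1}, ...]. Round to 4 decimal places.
E[X_{t+1} \mid \mathcal F_t] = -1.2640

For an AR(p) model X_t = c + sum_i phi_i X_{t-i} + eps_t, the
one-step-ahead conditional mean is
  E[X_{t+1} | X_t, ...] = c + sum_i phi_i X_{t+1-i}.
Substitute known values:
  E[X_{t+1} | ...] = (0.632) * (-2)
                   = -1.2640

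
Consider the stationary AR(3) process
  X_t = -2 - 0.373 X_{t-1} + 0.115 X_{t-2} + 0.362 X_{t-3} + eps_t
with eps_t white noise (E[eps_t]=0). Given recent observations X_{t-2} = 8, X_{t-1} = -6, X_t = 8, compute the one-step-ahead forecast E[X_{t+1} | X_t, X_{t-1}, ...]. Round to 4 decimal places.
E[X_{t+1} \mid \mathcal F_t] = -2.7780

For an AR(p) model X_t = c + sum_i phi_i X_{t-i} + eps_t, the
one-step-ahead conditional mean is
  E[X_{t+1} | X_t, ...] = c + sum_i phi_i X_{t+1-i}.
Substitute known values:
  E[X_{t+1} | ...] = -2 + (-0.373) * (8) + (0.115) * (-6) + (0.362) * (8)
                   = -2.7780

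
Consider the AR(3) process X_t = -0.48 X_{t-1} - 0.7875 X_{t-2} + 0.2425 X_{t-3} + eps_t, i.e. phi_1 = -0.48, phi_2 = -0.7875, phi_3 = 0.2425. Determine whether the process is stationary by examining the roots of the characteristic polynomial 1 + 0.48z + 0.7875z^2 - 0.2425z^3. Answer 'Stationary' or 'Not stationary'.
\text{Stationary}

The AR(p) characteristic polynomial is P(z) = 1 + 0.48z + 0.7875z^2 - 0.2425z^3.
Stationarity requires all roots to lie outside the unit circle, i.e. |z| > 1 for every root.
Degree 3: look for a simple real root z0 first, then factor out (1 - z/z0) and solve the remaining quadratic.
Testing z0 = 4: P(4) = 1 + (0.48)(4) + (0.7875)(4)^2 + (-0.2425)(4)^3
  = 1 + (1.92) + (12.6) + (-15.52) = 0.  So z_0 = 4 is a root, |z_0| = 4.
Divide out the factor (1 - 0.25 z) = (1 - z/z0) (since 1/z0 = 0.25):
  P(z) = (1 - 0.25 z)(1 + (0.73) z + (0.97) z^2)
  [check: z-coef 0.73 - (0.25) = 0.48; z^2-coef 0.97 - (0.25)(0.73) = 0.7875; z^3-coef -(0.25)(0.97) = -0.2425.]
Remaining roots from the quadratic factor 1 + (0.73) z + (0.97) z^2:
  Set 1 + (0.73) z + (0.97) z^2 = 0, i.e. a z^2 + b z + c = 0 with a = 0.97, b = 0.73, c = 1.
  Discriminant D = b^2 - 4ac = (0.73)^2 - 4*(0.97)*1 = 0.5329 - (3.88) = -3.3471.
  D < 0, so the roots are the complex-conjugate pair z = (-b +/- i sqrt(-D)) / (2a) = -0.3763 +/- 0.943i.
  For a conjugate pair |z|^2 = z * conj(z) = (product of roots) = c/a = 1/(0.97) = 1.030928, so |z| = sqrt(1.030928) = 1.0153 for both roots.
Moduli of all roots: 4.0000, 1.0153, 1.0153.
All moduli strictly greater than 1? Yes.
Verdict: Stationary.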